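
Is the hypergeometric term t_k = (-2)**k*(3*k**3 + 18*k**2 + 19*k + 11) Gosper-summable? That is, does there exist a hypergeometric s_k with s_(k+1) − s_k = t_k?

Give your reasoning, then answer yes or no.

Yes. s_k = (-2)**k*(-k**3 - 4*k**2 + k - 1).

Compute t_(k+1)/t_k: get 2*(-3*k**3 - 27*k**2 - 64*k - 51)/(3*k**3 + 18*k**2 + 19*k + 11).
Factor: A=-2; B=1; C=k**3 + 6*k**2 + 19*k/3 + 11/3.
Set up (-2)·f(k+1) − (1)·f(k) − (k**3 + 6*k**2 + 19*k/3 + 11/3) = 0.
Bound: deg f ≤ 3.
Coefficient equations give f(k) = -(k**3 + 4*k**2 - k + 1)/3.
Then R = B(k−1)f/C = -(k**3 + 4*k**2 - k + 1)/(3*k**3 + 18*k**2 + 19*k + 11), so s_k = R(k)·t_k = (-2)**k*(-k**3 - 4*k**2 + k - 1).
Δs = (-2)**k*(3*k**3 + 18*k**2 + 19*k + 11), as required.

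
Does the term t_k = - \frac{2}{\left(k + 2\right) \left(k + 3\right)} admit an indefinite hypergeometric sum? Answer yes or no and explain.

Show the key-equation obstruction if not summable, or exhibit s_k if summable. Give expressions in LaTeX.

t_(k+1)/t_k = (k + 2)/(k + 4).
A = k + 2, B = k + 4, C = 1.
Set up (k + 2)·f(k+1) − (k + 3)·f(k) − (1) = 0.
Degrees (1,1,0) ⇒ d ≤ 1.
Solve for f: f(k) = k/2 (degree 1 ≤ 1).
R(k) = B(k−1)·f(k)/C(k) = k*(k + 3)/2; s_k = R·t_k = -k/(k + 2).
Δs = -2/(k**2 + 5*k + 6), as required.

Yes. s_k = - \frac{k}{k + 2}.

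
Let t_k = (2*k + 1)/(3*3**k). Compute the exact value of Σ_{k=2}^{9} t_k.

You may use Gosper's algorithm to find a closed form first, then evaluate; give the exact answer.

Compute t_(k+1)/t_k: get (2*k + 3)/(3*(2*k + 1)).
Gosper form: A/B · C(k+1)/C(k) with A=1/3, B=1, C=k + 1/2.
f must satisfy (1/3)·f(k+1) − (1)·f(k) = k + 1/2.
deg f ≤ 1 (via 0,0,1).
Solving with deg f ≤ 1: f(k) = -3*(k + 1)/2.
Get s_k = R·t_k = (-k - 1)/3**k with R(k) = B(k−1)f(k)/C(k) = -3*(k + 1)/(2*k + 1).
s_(k+1) − s_k = (2*k + 1)/(3*3**k) = t_k.
Evaluate s at k=10 and k=2: -11/59049 and -1/3; difference 19672/59049.

Σ = 19672/59049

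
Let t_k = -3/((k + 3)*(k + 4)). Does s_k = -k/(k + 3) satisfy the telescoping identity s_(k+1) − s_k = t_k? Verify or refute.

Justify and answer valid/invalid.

s_(k+1) = (-k - 1)/(k + 4)
s_(k+1) − s_k = -3/(k**2 + 7*k + 12)
(s_(k+1) − s_k) − t_k = 0

valid (s_(k+1) − s_k reduces to t_k)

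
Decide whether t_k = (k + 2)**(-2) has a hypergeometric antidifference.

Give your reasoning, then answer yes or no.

Step 1: r(k) = (k + 2)**2/(k + 3)**2.
Normal form (A,B,C) = (k**2 + 4*k + 4, k**2 + 6*k + 9, 1).
Key eq: (k**2 + 4*k + 4)·f(k+1) = (k**2 + 4*k + 4)·f(k) + (1).
Bound: deg f ≤ 0.
Put f(k) = c0: A·f(k+1) − B(k−1)·f(k) − C = -1; need -1 = 0 — inconsistent ⇒ no f, not summable.

No — t_k has no hypergeometric antidifference.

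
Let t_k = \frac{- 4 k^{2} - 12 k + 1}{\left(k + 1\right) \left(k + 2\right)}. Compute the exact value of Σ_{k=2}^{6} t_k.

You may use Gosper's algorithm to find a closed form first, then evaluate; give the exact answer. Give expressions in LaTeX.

Σ = -145/8

The ratio is (k + 1)*(12*k + 4*(k + 1)**2 + 11)/((k + 3)*(4*k**2 + 12*k - 1)).
So A=k + 1 and B=k + 3, with C=k**2 + 3*k - 1/4.
Set up (k + 1)·f(k+1) − (k + 2)·f(k) − (k**2 + 3*k - 1/4) = 0.
From deg A=1, deg B=1, deg C=2: d=2.
Solving with deg f ≤ 2: f(k) = k*(4*k - 5)/4.
Get s_k = R·t_k = k*(5 - 4*k)/(k + 1) with R(k) = B(k−1)f(k)/C(k) = k*(k + 2)*(4*k - 5)/(4*k**2 + 12*k - 1).
Verify: (-4*k**2 - 12*k + 1)/(k**2 + 3*k + 2) matches t_k.
Telescoping: Σ = s_(7) − s_(2) = -161/8 − (-2) = -145/8.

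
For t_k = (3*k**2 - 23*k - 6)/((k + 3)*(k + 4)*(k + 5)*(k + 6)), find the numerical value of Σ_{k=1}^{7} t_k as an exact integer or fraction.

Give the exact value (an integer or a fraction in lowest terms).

Σ = -259/2860

t_(k+1)/t_k = (k + 3)*(23*k - 3*(k + 1)**2 + 29)/((k + 7)*(-3*k**2 + 23*k + 6)).
A = k + 3, B = k + 7, C = k**2 - 23*k/3 - 2.
Set up (k + 3)·f(k+1) − (k + 6)·f(k) − (k**2 - 23*k/3 - 2) = 0.
Bound: deg f ≤ 3.
Match coefficients ⇒ f(k) = -k*(3*k - 1)/3.
So s_k = (B(k−1)f/C)·t_k = (-k*(k + 6)*(3*k - 1)/(3*k**2 - 23*k - 6))·t_k = k*(1 - 3*k)/((k + 3)*(k + 4)*(k + 5)).
Check: Δs_k = (3*k**2 - 23*k - 6)/(k**4 + 18*k**3 + 119*k**2 + 342*k + 360). ✓
Telescoping: Σ = s_(8) − s_(1) = -46/429 − (-1/60) = -259/2860.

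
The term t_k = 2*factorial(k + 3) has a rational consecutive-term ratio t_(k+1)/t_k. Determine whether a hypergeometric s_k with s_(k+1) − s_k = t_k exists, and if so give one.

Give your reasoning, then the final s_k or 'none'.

no hypergeometric antidifference exists

t_(k+1)/t_k = k + 4.
So A=k + 4 and B=1, with C=1.
Solve (k + 4)·f(k+1) − (1)·f(k) = 1.
Degrees (1,0,0) ⇒ d ≤ -1.
d = -1 < 0 ⇒ no nonzero polynomial f; not summable.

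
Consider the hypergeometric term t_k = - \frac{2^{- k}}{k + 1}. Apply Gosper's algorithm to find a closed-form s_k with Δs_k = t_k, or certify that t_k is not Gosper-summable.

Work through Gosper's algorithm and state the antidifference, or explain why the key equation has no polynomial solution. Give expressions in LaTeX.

not Gosper-summable; s_k does not exist

t_(k+1)/t_k = (k + 1)/(2*(k + 2)).
A = k/2 + 1/2, B = k + 2, C = 1.
Set up (k/2 + 1/2)·f(k+1) − (k + 1)·f(k) − (1) = 0.
d = -1 from the (1,1,0) case.
Bound -1 < 0, so the key equation has no polynomial solution.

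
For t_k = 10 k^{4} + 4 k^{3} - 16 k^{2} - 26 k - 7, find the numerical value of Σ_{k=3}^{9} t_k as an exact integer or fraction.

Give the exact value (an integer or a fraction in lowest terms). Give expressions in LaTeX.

Σ = 155603

r(k) = (10*k**4 + 44*k**3 + 56*k**2 - 6*k - 35)/(10*k**4 + 4*k**3 - 16*k**2 - 26*k - 7) after simplifying.
Gosper form: A/B · C(k+1)/C(k) with A=1, B=1, C=k**4 + 2*k**3/5 - 8*k**2/5 - 13*k/5 - 7/10.
Key eq: (1)·f(k+1) = (1)·f(k) + (k**4 + 2*k**3/5 - 8*k**2/5 - 13*k/5 - 7/10).
deg f ≤ 5 (via 0,0,4).
A polynomial solution: f(k) = k*(2*k**4 - 4*k**3 - 4*k**2 - 4*k + 3)/10.
So s_k = (B(k−1)f/C)·t_k = (k*(2*k**4 - 4*k**3 - 4*k**2 - 4*k + 3)/(10*k**4 + 4*k**3 - 16*k**2 - 26*k - 7))·t_k = k*(2*k**4 - 4*k**3 - 4*k**2 - 4*k + 3).
s_(k+1) − s_k = 10*k**4 + 4*k**3 - 16*k**2 - 26*k - 7 = t_k.
Evaluate s at k=10 and k=3: 155630 and 27; difference 155603.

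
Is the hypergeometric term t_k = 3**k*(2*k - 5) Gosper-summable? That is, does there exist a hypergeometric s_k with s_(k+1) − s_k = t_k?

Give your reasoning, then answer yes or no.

Yes. s_k = 3**k*(k - 4).

The ratio is 3*(2*k - 3)/(2*k - 5).
So A=3 and B=1, with C=k - 5/2.
Need (3)·f(k+1) − (1)·f(k) = k - 5/2.
Degrees (0,0,1) ⇒ d ≤ 1.
Solving with deg f ≤ 1: f(k) = (k - 4)/2.
Certificate R = B(k−1)f/C = (k - 4)/(2*k - 5) gives s_k = 3**k*(k - 4).
s_(k+1) − s_k = 3**k*(2*k - 5) = t_k.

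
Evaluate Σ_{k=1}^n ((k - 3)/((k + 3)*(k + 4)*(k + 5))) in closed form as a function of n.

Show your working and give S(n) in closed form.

S(n) = n*(n - 11)/(20*(n**2 + 9*n + 20))

The ratio is (k - 2)*(k + 3)/((k - 3)*(k + 6)).
Take A(k)=k + 3, B(k)=k + 6, C(k)=k - 3.
f must satisfy (k + 3)·f(k+1) − (k + 5)·f(k) = k - 3.
d = 2 from the (1,1,1) case.
Coefficient equations give f(k) = -k.
Certificate R = B(k−1)f/C = -k*(k + 5)/(k - 3) gives s_k = -k/((k + 3)*(k + 4)).
Δs = (k - 3)/(k**3 + 12*k**2 + 47*k + 60), as required.
Evaluate: s_(n+1) = (-n - 1)/(n**2 + 9*n + 20); subtract s_(1) = -1/20 ⇒ S(n) = n*(n - 11)/(20*(n**2 + 9*n + 20)).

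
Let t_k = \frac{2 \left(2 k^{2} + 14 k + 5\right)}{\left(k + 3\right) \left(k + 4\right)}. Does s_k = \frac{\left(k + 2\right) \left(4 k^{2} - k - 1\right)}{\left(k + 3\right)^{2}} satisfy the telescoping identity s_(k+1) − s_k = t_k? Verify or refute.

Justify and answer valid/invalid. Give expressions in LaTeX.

Invalid: residual \frac{- 25 k^{2} - 99 k - 34}{k^{4} + 14 k^{3} + 73 k^{2} + 168 k + 144} ≠ 0.

s_(k+1) = -(k + 3)*(k - 4*(k + 1)**2 + 2)/(k + 4)**2
s_(k+1) − s_k = (4*k**4 + 56*k**3 + 229*k**2 + 307*k + 86)/(k**4 + 14*k**3 + 73*k**2 + 168*k + 144)
(s_(k+1) − s_k) − t_k = (-25*k**2 - 99*k - 34)/(k**4 + 14*k**3 + 73*k**2 + 168*k + 144)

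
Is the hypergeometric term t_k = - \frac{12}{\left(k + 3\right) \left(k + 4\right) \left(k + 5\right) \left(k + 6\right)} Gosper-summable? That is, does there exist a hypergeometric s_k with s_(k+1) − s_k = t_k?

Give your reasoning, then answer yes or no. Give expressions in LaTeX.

Yes. s_k = \frac{k \left(- k^{2} - 12 k - 47\right)}{15 \left(k + 3\right) \left(k + 4\right) \left(k + 5\right)}.

Step 1: r(k) = (k + 3)/(k + 7).
Take A(k)=k + 3, B(k)=k + 7, C(k)=1.
Solve (k + 3)·f(k+1) − (k + 6)·f(k) = 1.
From deg A=1, deg B=1, deg C=0: d=3.
Coefficient equations give f(k) = k*(k**2 + 12*k + 47)/180.
Then R = B(k−1)f/C = k*(k + 6)*(k**2 + 12*k + 47)/180, so s_k = R(k)·t_k = k*(-k**2 - 12*k - 47)/(15*(k + 3)*(k + 4)*(k + 5)).
s_(k+1) − s_k = -12/(k**4 + 18*k**3 + 119*k**2 + 342*k + 360) = t_k.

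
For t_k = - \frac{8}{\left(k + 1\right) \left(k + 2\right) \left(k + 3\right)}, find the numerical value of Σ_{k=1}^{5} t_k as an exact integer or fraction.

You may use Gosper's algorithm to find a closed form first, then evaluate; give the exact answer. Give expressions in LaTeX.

The ratio is (k + 1)/(k + 4).
Take A(k)=k + 1, B(k)=k + 4, C(k)=1.
Set up (k + 1)·f(k+1) − (k + 3)·f(k) − (1) = 0.
From deg A=1, deg B=1, deg C=0: d=2.
A polynomial solution: f(k) = k*(k + 3)/4.
Certificate R = B(k−1)f/C = k*(k + 3)**2/4 gives s_k = 2*k*(-k - 3)/((k + 1)*(k + 2)).
Δs = -8/(k**3 + 6*k**2 + 11*k + 6), as required.
Σ_(k=1)^(5) t_k = s_(6) − s_(1) = -27/14 − (-4/3) = -25/42.

Σ = -25/42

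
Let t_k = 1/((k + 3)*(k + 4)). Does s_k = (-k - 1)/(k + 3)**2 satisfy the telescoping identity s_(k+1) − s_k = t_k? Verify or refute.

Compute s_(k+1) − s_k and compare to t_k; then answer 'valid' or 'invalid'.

Invalid: residual 2*(-2*k - 7)/(k**4 + 14*k**3 + 73*k**2 + 168*k + 144) ≠ 0.

s_(k+1) = (-k - 2)/(k + 4)**2
s_(k+1) − s_k = (k**2 + 3*k - 2)/(k**4 + 14*k**3 + 73*k**2 + 168*k + 144)
(s_(k+1) − s_k) − t_k = 2*(-2*k - 7)/(k**4 + 14*k**3 + 73*k**2 + 168*k + 144)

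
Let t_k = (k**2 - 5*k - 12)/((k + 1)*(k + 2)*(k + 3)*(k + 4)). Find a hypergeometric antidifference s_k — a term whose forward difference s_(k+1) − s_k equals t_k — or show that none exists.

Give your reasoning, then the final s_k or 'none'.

s_k = k*(-2*k**2 - 15*k - 19)/(3*(k + 1)*(k + 2)*(k + 3))

t_(k+1)/t_k = (k**3 - 2*k**2 - 19*k - 16)/(k**3 - 37*k - 60).
Factor: A=k + 1; B=k + 5; C=k**2 - 5*k - 12.
f must satisfy (k + 1)·f(k+1) − (k + 4)·f(k) = k**2 - 5*k - 12.
Degrees (1,1,2) ⇒ d ≤ 3.
Coefficient equations give f(k) = -k*(2*k**2 + 15*k + 19)/3.
R(k) = B(k−1)·f(k)/C(k) = -k*(k + 4)*(2*k**2 + 15*k + 19)/(3*(k**2 - 5*k - 12)); s_k = R·t_k = k*(-2*k**2 - 15*k - 19)/(3*(k + 1)*(k + 2)*(k + 3)).
Δs = (k**2 - 5*k - 12)/(k**4 + 10*k**3 + 35*k**2 + 50*k + 24), as required.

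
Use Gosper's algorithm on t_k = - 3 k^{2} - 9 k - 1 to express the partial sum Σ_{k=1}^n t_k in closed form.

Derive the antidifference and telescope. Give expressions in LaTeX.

Step 1: r(k) = (3*k**2 + 15*k + 13)/(3*k**2 + 9*k + 1).
Factor: A=1; B=1; C=k**2 + 3*k + 1/3.
Set up (1)·f(k+1) − (1)·f(k) − (k**2 + 3*k + 1/3) = 0.
d = 3 from the (0,0,2) case.
Coefficient equations give f(k) = k*(k**2 + 3*k - 3)/3.
Get s_k = R·t_k = k*(-k**2 - 3*k + 3) with R(k) = B(k−1)f(k)/C(k) = k*(k**2 + 3*k - 3)/(3*k**2 + 9*k + 1).
Δs = -3*k**2 - 9*k - 1, as required.
Σ_(k=1)^n t_k = s_(n+1) − s_(1) = (-n**3 - 6*n**2 - 6*n - 1) − (-1), i.e. n*(-n**2 - 6*n - 6).

S(n) = n \left(- n^{2} - 6 n - 6\right)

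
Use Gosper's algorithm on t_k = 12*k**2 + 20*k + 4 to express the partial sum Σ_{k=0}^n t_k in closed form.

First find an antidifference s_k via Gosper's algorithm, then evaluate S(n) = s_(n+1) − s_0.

S(n) = 4*n**3 + 16*n**2 + 16*n + 4

The ratio is (3*k**2 + 11*k + 9)/(3*k**2 + 5*k + 1).
Take A(k)=1, B(k)=1, C(k)=k**2 + 5*k/3 + 1/3.
Key eq: (1)·f(k+1) = (1)·f(k) + (k**2 + 5*k/3 + 1/3).
deg f ≤ 3 (via 0,0,2).
A polynomial solution: f(k) = k*(k**2 + k - 1)/3.
R(k) = B(k−1)·f(k)/C(k) = k*(k**2 + k - 1)/(3*k**2 + 5*k + 1); s_k = R·t_k = 4*k*(k**2 + k - 1).
Δs = 12*k**2 + 20*k + 4, as required.
Evaluate: s_(n+1) = 4*n**3 + 16*n**2 + 16*n + 4; subtract s_(0) = 0 ⇒ S(n) = 4*n**3 + 16*n**2 + 16*n + 4.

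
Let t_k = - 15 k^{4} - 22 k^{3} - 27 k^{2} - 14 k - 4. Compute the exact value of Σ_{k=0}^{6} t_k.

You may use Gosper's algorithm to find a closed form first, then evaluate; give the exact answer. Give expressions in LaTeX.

Σ = -46606

Ratio r(k) = (15*k**4 + 82*k**3 + 183*k**2 + 194*k + 82)/(15*k**4 + 22*k**3 + 27*k**2 + 14*k + 4).
Normal form (A,B,C) = (1, 1, k**4 + 22*k**3/15 + 9*k**2/5 + 14*k/15 + 4/15).
Key eq: (1)·f(k+1) = (1)·f(k) + (k**4 + 22*k**3/15 + 9*k**2/5 + 14*k/15 + 4/15).
Bound: deg f ≤ 5.
Match coefficients ⇒ f(k) = k*(3*k**4 - 2*k**3 + 3*k**2 - k + 1)/15.
Certificate R = B(k−1)f/C = k*(3*k**4 - 2*k**3 + 3*k**2 - k + 1)/(15*k**4 + 22*k**3 + 27*k**2 + 14*k + 4) gives s_k = k*(-3*k**4 + 2*k**3 - 3*k**2 + k - 1).
Verify: -15*k**4 - 22*k**3 - 27*k**2 - 14*k - 4 matches t_k.
Sum = s_(7) − s_(0); s_(7) = -46606, s_(0) = 0 ⇒ -46606.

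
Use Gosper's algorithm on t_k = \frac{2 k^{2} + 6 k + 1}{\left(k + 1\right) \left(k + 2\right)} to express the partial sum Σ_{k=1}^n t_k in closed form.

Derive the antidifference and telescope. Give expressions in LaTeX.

Ratio r(k) = (k + 1)*(6*k + 2*(k + 1)**2 + 7)/((k + 3)*(2*k**2 + 6*k + 1)).
A = k + 1, B = k + 3, C = k**2 + 3*k + 1/2.
Solve (k + 1)·f(k+1) − (k + 2)·f(k) = k**2 + 3*k + 1/2.
From deg A=1, deg B=1, deg C=2: d=2.
Match coefficients ⇒ f(k) = k*(2*k - 1)/2.
So s_k = (B(k−1)f/C)·t_k = (k*(k + 2)*(2*k - 1)/(2*k**2 + 6*k + 1))·t_k = k*(2*k - 1)/(k + 1).
s_(k+1) − s_k = (2*k**2 + 6*k + 1)/(k**2 + 3*k + 2) = t_k.
Evaluate: s_(n+1) = (2*n**2 + 3*n + 1)/(n + 2); subtract s_(1) = 1/2 ⇒ S(n) = n*(4*n + 5)/(2*(n + 2)).

S(n) = \frac{n \left(4 n + 5\right)}{2 \left(n + 2\right)}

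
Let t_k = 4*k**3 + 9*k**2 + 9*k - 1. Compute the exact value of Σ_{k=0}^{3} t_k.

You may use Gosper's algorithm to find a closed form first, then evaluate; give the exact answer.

t_(k+1)/t_k = (4*k**3 + 21*k**2 + 39*k + 21)/(4*k**3 + 9*k**2 + 9*k - 1).
A = 1, B = 1, C = k**3 + 9*k**2/4 + 9*k/4 - 1/4.
Key eq: (1)·f(k+1) = (1)·f(k) + (k**3 + 9*k**2/4 + 9*k/4 - 1/4).
From deg A=0, deg B=0, deg C=3: d=4.
Solve for f: f(k) = k*(k**3 + k**2 + k - 4)/4 (degree 4 ≤ 4).
R(k) = B(k−1)·f(k)/C(k) = k*(k**3 + k**2 + k - 4)/(4*k**3 + 9*k**2 + 9*k - 1); s_k = R·t_k = k*(k**3 + k**2 + k - 4).
Δs = 4*k**3 + 9*k**2 + 9*k - 1, as required.
Evaluate s at k=4 and k=0: 320 and 0; difference 320.

Σ = 320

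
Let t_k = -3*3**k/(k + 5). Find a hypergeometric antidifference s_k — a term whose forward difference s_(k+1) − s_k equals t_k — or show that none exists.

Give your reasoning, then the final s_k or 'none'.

r(k) = 3*(k + 5)/(k + 6) after simplifying.
So A=3*k + 15 and B=k + 6, with C=1.
f must satisfy (3*k + 15)·f(k+1) − (k + 5)·f(k) = 1.
Degrees (1,1,0) ⇒ d ≤ -1.
d = -1 < 0 ⇒ no nonzero polynomial f; not summable.

not Gosper-summable; s_k does not exist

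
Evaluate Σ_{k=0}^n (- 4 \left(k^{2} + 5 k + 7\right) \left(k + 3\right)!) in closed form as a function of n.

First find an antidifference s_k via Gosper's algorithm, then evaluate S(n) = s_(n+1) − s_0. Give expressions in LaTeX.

S(n) = - 4 n \left(n + 4\right)! - 8 \left(n + 4\right)! + 24

The ratio is (k + 4)*(5*k + (k + 1)**2 + 12)/(k**2 + 5*k + 7).
A = k + 4, B = 1, C = k**2 + 5*k + 7.
Set up (k + 4)·f(k+1) − (1)·f(k) − (k**2 + 5*k + 7) = 0.
Degrees (1,0,2) ⇒ d ≤ 1.
Coefficient equations give f(k) = k + 1.
Certificate R = B(k−1)f/C = (k + 1)/(k**2 + 5*k + 7) gives s_k = -4*(k + 1)*factorial(k + 3).
Verify: -4*(k**2 + 5*k + 7)*factorial(k + 3) matches t_k.
Evaluate: s_(n+1) = -4*(n + 2)*factorial(n + 4); subtract s_(0) = -24 ⇒ S(n) = -4*n*factorial(n + 4) - 8*factorial(n + 4) + 24.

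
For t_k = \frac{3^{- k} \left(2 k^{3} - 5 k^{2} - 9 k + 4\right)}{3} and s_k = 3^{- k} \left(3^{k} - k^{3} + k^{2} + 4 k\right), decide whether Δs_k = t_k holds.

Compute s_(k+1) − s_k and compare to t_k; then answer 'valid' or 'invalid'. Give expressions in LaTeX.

s_(k+1) = (3*3**k - k**3 - 2*k**2 + 3*k + 4)/(3*3**k)
s_(k+1) − s_k = (2*k**3 - 5*k**2 - 9*k + 4)/(3*3**k)
(s_(k+1) − s_k) − t_k = 0

Valid: the claim telescopes to t_k.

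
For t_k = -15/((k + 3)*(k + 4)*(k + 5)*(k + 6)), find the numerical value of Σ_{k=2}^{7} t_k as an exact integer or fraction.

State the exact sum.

Σ = -251/12012

Step 1: r(k) = (k + 3)/(k + 7).
So A=k + 3 and B=k + 7, with C=1.
Solve (k + 3)·f(k+1) − (k + 6)·f(k) = 1.
Degrees (1,1,0) ⇒ d ≤ 3.
Coefficient equations give f(k) = k*(k**2 + 12*k + 47)/180.
Certificate R = B(k−1)f/C = k*(k + 6)*(k**2 + 12*k + 47)/180 gives s_k = k*(-k**2 - 12*k - 47)/(12*(k + 3)*(k + 4)*(k + 5)).
Verify: -15/(k**4 + 18*k**3 + 119*k**2 + 342*k + 360) matches t_k.
Sum = s_(8) − s_(2); s_(8) = -23/286, s_(2) = -5/84 ⇒ -251/12012.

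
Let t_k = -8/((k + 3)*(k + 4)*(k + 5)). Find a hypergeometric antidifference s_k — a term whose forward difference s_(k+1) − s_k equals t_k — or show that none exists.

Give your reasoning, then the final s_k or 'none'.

The ratio is (k + 3)/(k + 6).
Normal form (A,B,C) = (k + 3, k + 6, 1).
Set up (k + 3)·f(k+1) − (k + 5)·f(k) − (1) = 0.
From deg A=1, deg B=1, deg C=0: d=2.
Solve for f: f(k) = k*(k + 7)/24 (degree 2 ≤ 2).
R(k) = B(k−1)·f(k)/C(k) = k*(k + 5)*(k + 7)/24; s_k = R·t_k = k*(-k - 7)/(3*(k + 3)*(k + 4)).
Verify: -8/(k**3 + 12*k**2 + 47*k + 60) matches t_k.

s_k = k*(-k - 7)/(3*(k + 3)*(k + 4))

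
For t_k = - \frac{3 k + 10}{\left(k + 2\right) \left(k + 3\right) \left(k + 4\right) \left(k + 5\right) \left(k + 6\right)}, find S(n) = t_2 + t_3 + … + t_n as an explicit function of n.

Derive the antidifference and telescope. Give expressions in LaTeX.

The ratio is (k + 2)*(3*k + 13)/((k + 7)*(3*k + 10)).
Gosper form: A/B · C(k+1)/C(k) with A=k + 2, B=k + 7, C=k + 10/3.
Set up (k + 2)·f(k+1) − (k + 6)·f(k) − (k + 10/3) = 0.
Degrees (1,1,1) ⇒ d ≤ 4.
Match coefficients ⇒ f(k) = k*(k + 3)*(k**2 + 11*k + 38)/120.
Get s_k = R·t_k = k*(-k**2 - 11*k - 38)/(40*(k**3 + 11*k**2 + 38*k + 40)) with R(k) = B(k−1)f(k)/C(k) = k*(k + 3)*(k + 6)*(k**2 + 11*k + 38)/(40*(3*k + 10)).
Verify: (-3*k - 10)/(k**5 + 20*k**4 + 155*k**3 + 580*k**2 + 1044*k + 720) matches t_k.
s_(n+1) = (-n**3 - 14*n**2 - 63*n - 50)/(40*(n**3 + 14*n**2 + 63*n + 90)) and s_(2) = -2/105, so S(n) = (-n**3 - 14*n**2 - 63*n + 78)/(168*(n**3 + 14*n**2 + 63*n + 90)).

S(n) = \frac{- n^{3} - 14 n^{2} - 63 n + 78}{168 \left(n^{3} + 14 n^{2} + 63 n + 90\right)}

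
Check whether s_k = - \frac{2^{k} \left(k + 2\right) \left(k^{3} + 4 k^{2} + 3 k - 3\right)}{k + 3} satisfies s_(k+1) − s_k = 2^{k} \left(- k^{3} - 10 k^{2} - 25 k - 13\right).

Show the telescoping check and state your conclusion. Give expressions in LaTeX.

s_(k+1) = -2**(k + 1)*(k + 3)*(3*k + (k + 1)**3 + 4*(k + 1)**2)/(k + 4)
s_(k+1) − s_k = 2**k*(-k**5 - 16*k**4 - 95*k**3 - 257*k**2 - 306*k - 114)/(k**2 + 7*k + 12)
(s_(k+1) − s_k) − t_k = 2**k*(k**4 + 12*k**3 + 51*k**2 + 85*k + 42)/(k**2 + 7*k + 12)

Invalid: residual \frac{2^{k} \left(k^{4} + 12 k^{3} + 51 k^{2} + 85 k + 42\right)}{k^{2} + 7 k + 12} ≠ 0.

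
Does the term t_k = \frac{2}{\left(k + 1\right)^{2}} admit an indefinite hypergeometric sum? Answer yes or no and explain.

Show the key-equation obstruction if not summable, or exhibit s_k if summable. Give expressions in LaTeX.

No — key equation has no polynomial f.

Step 1: r(k) = (k + 1)**2/(k + 2)**2.
Normal form (A,B,C) = (k**2 + 2*k + 1, k**2 + 4*k + 4, 1).
Set up (k**2 + 2*k + 1)·f(k+1) − (k**2 + 2*k + 1)·f(k) − (1) = 0.
deg f ≤ 0 (via 2,2,0).
Put f(k) = c0: A·f(k+1) − B(k−1)·f(k) − C = -1; need -1 = 0 — inconsistent ⇒ no f, not summable.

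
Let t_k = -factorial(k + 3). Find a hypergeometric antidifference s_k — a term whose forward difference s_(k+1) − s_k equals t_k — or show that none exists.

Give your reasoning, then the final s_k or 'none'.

t_(k+1)/t_k = k + 4.
Gosper form: A/B · C(k+1)/C(k) with A=k + 4, B=1, C=1.
Key eq: (k + 4)·f(k+1) = (1)·f(k) + (1).
Bound: deg f ≤ -1.
Negative degree bound (-1): no f exists, t_k not Gosper-summable.

none (Gosper's algorithm certifies no s_k)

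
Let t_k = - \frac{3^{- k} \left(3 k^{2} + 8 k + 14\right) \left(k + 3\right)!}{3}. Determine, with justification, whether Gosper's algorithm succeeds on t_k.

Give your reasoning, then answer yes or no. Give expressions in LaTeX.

Step 1: r(k) = (k + 4)*(8*k + 3*(k + 1)**2 + 22)/(3*(3*k**2 + 8*k + 14)).
Gosper form: A/B · C(k+1)/C(k) with A=k/3 + 4/3, B=1, C=k**2 + 8*k/3 + 14/3.
Need (k/3 + 4/3)·f(k+1) − (1)·f(k) = k**2 + 8*k/3 + 14/3.
Degrees (1,0,2) ⇒ d ≤ 1.
Match coefficients ⇒ f(k) = 3*k + 2.
Get s_k = R·t_k = -(3*k + 2)*factorial(k + 3)/3**k with R(k) = B(k−1)f(k)/C(k) = 3*(3*k + 2)/(3*k**2 + 8*k + 14).
Δs = -(3*k**2 + 8*k + 14)*factorial(k + 3)/(3*3**k), as required.

Yes. s_k = - 3^{- k} \left(3 k + 2\right) \left(k + 3\right)!.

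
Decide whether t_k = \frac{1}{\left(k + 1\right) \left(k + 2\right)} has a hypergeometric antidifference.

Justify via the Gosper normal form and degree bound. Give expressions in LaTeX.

Yes. s_k = \frac{k}{k + 1}.

Ratio r(k) = (k + 1)/(k + 3).
So A=k + 1 and B=k + 3, with C=1.
Key eq: (k + 1)·f(k+1) = (k + 2)·f(k) + (1).
From deg A=1, deg B=1, deg C=0: d=1.
Solve for f: f(k) = k (degree 1 ≤ 1).
Certificate R = B(k−1)f/C = k*(k + 2) gives s_k = k/(k + 1).
Check: Δs_k = 1/(k**2 + 3*k + 2). ✓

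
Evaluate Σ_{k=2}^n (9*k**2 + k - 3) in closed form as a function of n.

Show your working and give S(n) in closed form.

S(n) = 3*n**3 + 5*n**2 - n - 7

The ratio is (k + 9*(k + 1)**2 - 2)/(9*k**2 + k - 3).
Normal form (A,B,C) = (1, 1, k**2 + k/9 - 1/3).
Key eq: (1)·f(k+1) = (1)·f(k) + (k**2 + k/9 - 1/3).
d = 3 from the (0,0,2) case.
Solving with deg f ≤ 3: f(k) = k*(3*k**2 - 4*k - 2)/9.
Then R = B(k−1)f/C = k*(3*k**2 - 4*k - 2)/(9*k**2 + k - 3), so s_k = R(k)·t_k = k*(3*k**2 - 4*k - 2).
s_(k+1) − s_k = 9*k**2 + k - 3 = t_k.
Telescope: S(n) = s_(n+1) − s_(2) = 3*n**3 + 5*n**2 - n - 3 − (4) = 3*n**3 + 5*n**2 - n - 7.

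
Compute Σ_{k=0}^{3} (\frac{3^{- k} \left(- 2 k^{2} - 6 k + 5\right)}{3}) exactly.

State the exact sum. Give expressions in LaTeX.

Compute t_(k+1)/t_k: get (2*k**2 + 10*k + 3)/(3*(2*k**2 + 6*k - 5)).
A = 1/3, B = 1, C = k**2 + 3*k - 5/2.
Solve (1/3)·f(k+1) − (1)·f(k) = k**2 + 3*k - 5/2.
d = 2 from the (0,0,2) case.
Solve for f: f(k) = -3*k*(k + 4)/2 (degree 2 ≤ 2).
Get s_k = R·t_k = k*(k + 4)/3**k with R(k) = B(k−1)f(k)/C(k) = -3*k*(k + 4)/(2*k**2 + 6*k - 5).
Δs = (-2*k**2 - 6*k + 5)/(3*3**k), as required.
Telescoping: Σ = s_(4) − s_(0) = 32/81 − (0) = 32/81.

Σ = 32/81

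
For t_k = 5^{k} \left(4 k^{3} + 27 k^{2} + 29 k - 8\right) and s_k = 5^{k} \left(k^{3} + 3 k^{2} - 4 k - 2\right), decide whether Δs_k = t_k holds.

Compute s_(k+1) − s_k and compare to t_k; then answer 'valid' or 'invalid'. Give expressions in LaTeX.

s_(k+1) = 5**(k + 1)*(k**3 + 6*k**2 + 5*k - 2)
s_(k+1) − s_k = 5**k*(4*k**3 + 27*k**2 + 29*k - 8)
(s_(k+1) − s_k) − t_k = 0

valid; difference matches t_k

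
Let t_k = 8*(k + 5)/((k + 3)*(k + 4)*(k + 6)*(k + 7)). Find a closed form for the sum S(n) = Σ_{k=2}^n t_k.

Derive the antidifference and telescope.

S(n) = (n**2 + 11*n - 12)/(10*(n**2 + 11*n + 28))

Ratio r(k) = (k + 3)*(k + 6)**2/((k + 5)**2*(k + 8)).
A = k + 3, B = k + 8, C = k**2 + 10*k + 25.
Solve (k + 3)·f(k+1) − (k + 7)·f(k) = k**2 + 10*k + 25.
Degrees (1,1,2) ⇒ d ≤ 4.
Solving with deg f ≤ 4: f(k) = k*(k + 4)*(k + 5)*(k + 9)/36.
Then R = B(k−1)f/C = k*(k + 4)*(k + 7)*(k + 9)/(36*(k + 5)), so s_k = R(k)·t_k = 2*k*(k + 9)/(9*(k**2 + 9*k + 18)).
Check: Δs_k = 8*(k + 5)/(k**4 + 20*k**3 + 145*k**2 + 450*k + 504). ✓
s_(n+1) = 2*(n**2 + 11*n + 10)/(9*(n**2 + 11*n + 28)) and s_(2) = 11/90, so S(n) = (n**2 + 11*n - 12)/(10*(n**2 + 11*n + 28)).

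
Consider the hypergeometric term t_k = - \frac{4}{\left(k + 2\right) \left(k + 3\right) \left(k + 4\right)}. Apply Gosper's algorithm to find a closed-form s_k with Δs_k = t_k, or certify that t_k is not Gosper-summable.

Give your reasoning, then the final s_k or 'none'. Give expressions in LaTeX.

s_k = \frac{k \left(- k - 5\right)}{3 \left(k + 2\right) \left(k + 3\right)}

r(k) = (k + 2)/(k + 5) after simplifying.
A = k + 2, B = k + 5, C = 1.
Set up (k + 2)·f(k+1) − (k + 4)·f(k) − (1) = 0.
Bound: deg f ≤ 2.
A polynomial solution: f(k) = k*(k + 5)/12.
Certificate R = B(k−1)f/C = k*(k + 4)*(k + 5)/12 gives s_k = k*(-k - 5)/(3*(k + 2)*(k + 3)).
Check: Δs_k = -4/(k**3 + 9*k**2 + 26*k + 24). ✓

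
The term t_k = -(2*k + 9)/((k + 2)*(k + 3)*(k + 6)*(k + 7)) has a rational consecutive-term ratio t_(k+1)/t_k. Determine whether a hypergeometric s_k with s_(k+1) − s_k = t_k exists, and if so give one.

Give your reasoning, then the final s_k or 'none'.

The ratio is (k + 2)*(k + 6)*(2*k + 11)/((k + 4)*(k + 8)*(2*k + 9)).
A = k + 2, B = k + 8, C = k**3 + 27*k**2/2 + 121*k/2 + 90.
Need (k + 2)·f(k+1) − (k + 7)·f(k) = k**3 + 27*k**2/2 + 121*k/2 + 90.
d = 5 from the (1,1,3) case.
A polynomial solution: f(k) = k*(k + 3)*(k + 4)*(k + 5)*(k + 8)/24.
Then R = B(k−1)f/C = k*(k + 3)*(k + 7)*(k + 8)/(12*(2*k + 9)), so s_k = R(k)·t_k = k*(-k - 8)/(12*(k**2 + 8*k + 12)).
Δs = (-2*k - 9)/(k**4 + 18*k**3 + 113*k**2 + 288*k + 252), as required.

s_k = k*(-k - 8)/(12*(k**2 + 8*k + 12))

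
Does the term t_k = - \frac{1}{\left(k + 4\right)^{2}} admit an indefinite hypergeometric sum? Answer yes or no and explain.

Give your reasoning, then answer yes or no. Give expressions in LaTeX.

r(k) = (k + 4)**2/(k + 5)**2 after simplifying.
Normal form (A,B,C) = (k**2 + 8*k + 16, k**2 + 10*k + 25, 1).
Set up (k**2 + 8*k + 16)·f(k+1) − (k**2 + 8*k + 16)·f(k) − (1) = 0.
d = 0 from the (2,2,0) case.
Put f(k) = c0: A·f(k+1) − B(k−1)·f(k) − C = -1; need -1 = 0 — inconsistent ⇒ no f, not summable.

No — t_k has no hypergeometric antidifference.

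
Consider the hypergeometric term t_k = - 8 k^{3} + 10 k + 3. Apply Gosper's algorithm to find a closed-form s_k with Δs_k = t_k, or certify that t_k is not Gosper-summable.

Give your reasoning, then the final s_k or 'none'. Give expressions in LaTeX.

Step 1: r(k) = (10*k - 8*(k + 1)**3 + 13)/(-8*k**3 + 10*k + 3).
Take A(k)=1, B(k)=1, C(k)=k**3 - 5*k/4 - 3/8.
Set up (1)·f(k+1) − (1)·f(k) − (k**3 - 5*k/4 - 3/8) = 0.
Bound: deg f ≤ 4.
Match coefficients ⇒ f(k) = k*(2*k**3 - 4*k**2 - 3*k + 2)/8.
Then R = B(k−1)f/C = k*(2*k**3 - 4*k**2 - 3*k + 2)/(8*k**3 - 10*k - 3), so s_k = R(k)·t_k = k*(-2*k**3 + 4*k**2 + 3*k - 2).
Δs = -8*k**3 + 10*k + 3, as required.

s_k = k \left(- 2 k^{3} + 4 k^{2} + 3 k - 2\right)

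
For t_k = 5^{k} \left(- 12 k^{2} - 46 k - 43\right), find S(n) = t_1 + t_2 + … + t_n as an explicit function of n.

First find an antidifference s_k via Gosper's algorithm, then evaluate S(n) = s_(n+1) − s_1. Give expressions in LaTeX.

S(n) = - 15 \cdot 5^{n} n^{2} - 50 \cdot 5^{n} n - 45 \cdot 5^{n} + 45

r(k) = 5*(12*k**2 + 70*k + 101)/(12*k**2 + 46*k + 43) after simplifying.
Factor: A=5; B=1; C=k**2 + 23*k/6 + 43/12.
Need (5)·f(k+1) − (1)·f(k) = k**2 + 23*k/6 + 43/12.
deg f ≤ 2 (via 0,0,2).
Coefficient equations give f(k) = (3*k**2 + 4*k + 2)/12.
Then R = B(k−1)f/C = (3*k**2 + 4*k + 2)/(12*k**2 + 46*k + 43), so s_k = R(k)·t_k = 5**k*(-3*k**2 - 4*k - 2).
Verify: 5**k*(-12*k**2 - 46*k - 43) matches t_k.
s_(n+1) = 5**(n + 1)*(-3*n**2 - 10*n - 9) and s_(1) = -45, so S(n) = -15*5**n*n**2 - 50*5**n*n - 45*5**n + 45.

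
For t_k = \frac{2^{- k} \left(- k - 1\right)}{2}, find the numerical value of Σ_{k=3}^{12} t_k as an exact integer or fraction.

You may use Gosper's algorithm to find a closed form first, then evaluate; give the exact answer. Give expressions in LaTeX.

The ratio is (k + 2)/(2*(k + 1)).
Factor: A=1/2; B=1; C=k + 1.
Need (1/2)·f(k+1) − (1)·f(k) = k + 1.
d = 1 from the (0,0,1) case.
Solve for f: f(k) = -2*(k + 2) (degree 1 ≤ 1).
Get s_k = R·t_k = (k + 2)/2**k with R(k) = B(k−1)f(k)/C(k) = -2*(k + 2)/(k + 1).
Verify: (-k - 1)/(2*2**k) matches t_k.
Sum = s_(13) − s_(3); s_(13) = 15/8192, s_(3) = 5/8 ⇒ -5105/8192.

Σ = -5105/8192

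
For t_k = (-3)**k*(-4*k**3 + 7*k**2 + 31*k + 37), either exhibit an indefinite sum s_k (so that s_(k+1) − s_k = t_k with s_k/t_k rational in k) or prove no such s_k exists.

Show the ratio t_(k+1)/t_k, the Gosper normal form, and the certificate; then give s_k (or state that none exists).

Ratio r(k) = 3*(-4*k**3 - 5*k**2 + 33*k + 71)/(4*k**3 - 7*k**2 - 31*k - 37).
Normal form (A,B,C) = (-3, 1, k**3 - 7*k**2/4 - 31*k/4 - 37/4).
f must satisfy (-3)·f(k+1) − (1)·f(k) = k**3 - 7*k**2/4 - 31*k/4 - 37/4.
deg f ≤ 3 (via 0,0,3).
Solve for f: f(k) = -(k**3 - 4*k**2 - 4*k - 4)/4 (degree 3 ≤ 3).
So s_k = (B(k−1)f/C)·t_k = (-(k**3 - 4*k**2 - 4*k - 4)/(4*k**3 - 7*k**2 - 31*k - 37))·t_k = (-3)**k*(k**3 - 4*k**2 - 4*k - 4).
s_(k+1) − s_k = (-3)**k*(-4*k**3 + 7*k**2 + 31*k + 37) = t_k.

s_k = (-3)**k*(k**3 - 4*k**2 - 4*k - 4)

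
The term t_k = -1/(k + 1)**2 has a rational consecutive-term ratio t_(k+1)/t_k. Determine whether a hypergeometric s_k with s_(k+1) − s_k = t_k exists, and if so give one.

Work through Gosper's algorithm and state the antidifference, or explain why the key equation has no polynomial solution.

none — t_k is not Gosper-summable

r(k) = (k + 1)**2/(k + 2)**2 after simplifying.
Normal form (A,B,C) = (k**2 + 2*k + 1, k**2 + 4*k + 4, 1).
Set up (k**2 + 2*k + 1)·f(k+1) − (k**2 + 2*k + 1)·f(k) − (1) = 0.
Bound: deg f ≤ 0.
Put f(k) = c0: A·f(k+1) − B(k−1)·f(k) − C = -1; need -1 = 0 — inconsistent ⇒ no f, not summable.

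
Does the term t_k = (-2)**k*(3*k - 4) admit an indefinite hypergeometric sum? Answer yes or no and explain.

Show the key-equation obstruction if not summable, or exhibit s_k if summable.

t_(k+1)/t_k = 2*(1 - 3*k)/(3*k - 4).
Normal form (A,B,C) = (-2, 1, k - 4/3).
f must satisfy (-2)·f(k+1) − (1)·f(k) = k - 4/3.
From deg A=0, deg B=0, deg C=1: d=1.
A polynomial solution: f(k) = -(k - 2)/3.
Then R = B(k−1)f/C = -(k - 2)/(3*k - 4), so s_k = R(k)·t_k = (-2)**k*(2 - k).
Check: Δs_k = (-2)**k*(3*k - 4). ✓

Yes. s_k = (-2)**k*(2 - k).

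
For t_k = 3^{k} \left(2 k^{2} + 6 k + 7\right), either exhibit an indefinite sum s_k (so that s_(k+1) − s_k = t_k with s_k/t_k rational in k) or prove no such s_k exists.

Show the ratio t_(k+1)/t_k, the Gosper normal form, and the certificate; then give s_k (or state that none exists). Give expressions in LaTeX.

r(k) = 3*(2*k**2 + 10*k + 15)/(2*k**2 + 6*k + 7) after simplifying.
Take A(k)=3, B(k)=1, C(k)=k**2 + 3*k + 7/2.
Key eq: (3)·f(k+1) = (1)·f(k) + (k**2 + 3*k + 7/2).
From deg A=0, deg B=0, deg C=2: d=2.
Match coefficients ⇒ f(k) = (k**2 + 2)/2.
Get s_k = R·t_k = 3**k*(k**2 + 2) with R(k) = B(k−1)f(k)/C(k) = (k**2 + 2)/(2*k**2 + 6*k + 7).
Check: Δs_k = 3**k*(2*k**2 + 6*k + 7). ✓

s_k = 3^{k} \left(k^{2} + 2\right)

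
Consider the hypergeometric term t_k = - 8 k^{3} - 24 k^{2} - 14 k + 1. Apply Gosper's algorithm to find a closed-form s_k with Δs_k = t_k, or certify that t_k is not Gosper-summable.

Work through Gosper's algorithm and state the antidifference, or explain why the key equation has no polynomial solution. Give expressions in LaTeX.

s_k = k \left(- 2 k^{3} - 4 k^{2} + 3 k + 4\right)

r(k) = (8*k**3 + 48*k**2 + 86*k + 45)/(8*k**3 + 24*k**2 + 14*k - 1) after simplifying.
A = 1, B = 1, C = k**3 + 3*k**2 + 7*k/4 - 1/8.
Set up (1)·f(k+1) − (1)·f(k) − (k**3 + 3*k**2 + 7*k/4 - 1/8) = 0.
d = 4 from the (0,0,3) case.
A polynomial solution: f(k) = k*(2*k**3 + 4*k**2 - 3*k - 4)/8.
R(k) = B(k−1)·f(k)/C(k) = k*(2*k**3 + 4*k**2 - 3*k - 4)/(8*k**3 + 24*k**2 + 14*k - 1); s_k = R·t_k = k*(-2*k**3 - 4*k**2 + 3*k + 4).
Check: Δs_k = -8*k**3 - 24*k**2 - 14*k + 1. ✓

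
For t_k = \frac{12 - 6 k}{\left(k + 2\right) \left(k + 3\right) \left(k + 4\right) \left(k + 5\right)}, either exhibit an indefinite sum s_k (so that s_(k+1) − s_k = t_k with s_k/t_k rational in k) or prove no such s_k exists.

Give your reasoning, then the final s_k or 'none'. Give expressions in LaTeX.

Compute t_(k+1)/t_k: get (k - 1)*(k + 2)/((k - 2)*(k + 6)).
A = k + 2, B = k + 6, C = k - 2.
Need (k + 2)·f(k+1) − (k + 5)·f(k) = k - 2.
From deg A=1, deg B=1, deg C=1: d=3.
A polynomial solution: f(k) = -k*(k**2 + 9*k + 62)/72.
Then R = B(k−1)f/C = -k*(k + 5)*(k**2 + 9*k + 62)/(72*(k - 2)), so s_k = R(k)·t_k = k*(k**2 + 9*k + 62)/(12*(k + 2)*(k + 3)*(k + 4)).
Δs = 6*(2 - k)/(k**4 + 14*k**3 + 71*k**2 + 154*k + 120), as required.

s_k = \frac{k \left(k^{2} + 9 k + 62\right)}{12 \left(k + 2\right) \left(k + 3\right) \left(k + 4\right)}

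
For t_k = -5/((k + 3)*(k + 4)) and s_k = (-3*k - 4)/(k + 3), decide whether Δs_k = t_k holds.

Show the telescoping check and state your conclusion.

s_(k+1) = (-3*k - 7)/(k + 4)
s_(k+1) − s_k = -5/(k**2 + 7*k + 12)
(s_(k+1) − s_k) − t_k = 0

valid (s_(k+1) − s_k reduces to t_k)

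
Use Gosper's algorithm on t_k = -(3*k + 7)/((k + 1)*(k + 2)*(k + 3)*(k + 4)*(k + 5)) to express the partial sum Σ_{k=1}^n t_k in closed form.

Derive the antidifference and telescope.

S(n) = n*(-n**2 - 11*n - 38)/(40*(n**3 + 11*n**2 + 38*n + 40))

Ratio r(k) = (k + 1)*(3*k + 10)/((k + 6)*(3*k + 7)).
A = k + 1, B = k + 6, C = k + 7/3.
f must satisfy (k + 1)·f(k+1) − (k + 5)·f(k) = k + 7/3.
Degrees (1,1,1) ⇒ d ≤ 4.
Match coefficients ⇒ f(k) = k*(k + 2)*(k**2 + 8*k + 19)/36.
Get s_k = R·t_k = k*(-k**2 - 8*k - 19)/(12*(k**3 + 8*k**2 + 19*k + 12)) with R(k) = B(k−1)f(k)/C(k) = k*(k + 2)*(k + 5)*(k**2 + 8*k + 19)/(12*(3*k + 7)).
Δs = (-3*k - 7)/(k**5 + 15*k**4 + 85*k**3 + 225*k**2 + 274*k + 120), as required.
Evaluate: s_(n+1) = (-n**3 - 11*n**2 - 38*n - 28)/(12*(n**3 + 11*n**2 + 38*n + 40)); subtract s_(1) = -7/120 ⇒ S(n) = n*(-n**2 - 11*n - 38)/(40*(n**3 + 11*n**2 + 38*n + 40)).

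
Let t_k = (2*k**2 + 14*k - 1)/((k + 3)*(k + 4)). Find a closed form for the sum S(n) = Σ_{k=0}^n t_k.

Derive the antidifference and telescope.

S(n) = (6*n**2 + 5*n - 1)/(3*(n + 4))

Step 1: r(k) = (k + 3)*(14*k + 2*(k + 1)**2 + 13)/((k + 5)*(2*k**2 + 14*k - 1)).
A = k + 3, B = k + 5, C = k**2 + 7*k - 1/2.
Set up (k + 3)·f(k+1) − (k + 4)·f(k) − (k**2 + 7*k - 1/2) = 0.
Bound: deg f ≤ 2.
Coefficient equations give f(k) = k*(6*k - 7)/6.
Then R = B(k−1)f/C = k*(k + 4)*(6*k - 7)/(3*(2*k**2 + 14*k - 1)), so s_k = R(k)·t_k = k*(6*k - 7)/(3*(k + 3)).
Check: Δs_k = (2*k**2 + 14*k - 1)/(k**2 + 7*k + 12). ✓
Telescope: S(n) = s_(n+1) − s_(0) = (6*n**2 + 5*n - 1)/(3*(n + 4)) − (0) = (6*n**2 + 5*n - 1)/(3*(n + 4)).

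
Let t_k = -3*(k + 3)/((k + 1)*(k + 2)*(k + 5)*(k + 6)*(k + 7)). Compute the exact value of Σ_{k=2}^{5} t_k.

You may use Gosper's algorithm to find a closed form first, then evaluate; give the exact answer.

Compute t_(k+1)/t_k: get (k + 1)*(k + 4)*(k + 5)/((k + 3)**2*(k + 8)).
Take A(k)=k + 1, B(k)=k + 8, C(k)=k**3 + 10*k**2 + 33*k + 36.
f must satisfy (k + 1)·f(k+1) − (k + 7)·f(k) = k**3 + 10*k**2 + 33*k + 36.
d = 6 from the (1,1,3) case.
Coefficient equations give f(k) = k*(k + 2)*(k + 3)*(k + 4)*(k**2 + 12*k + 41)/90.
Get s_k = R·t_k = k*(-k**2 - 12*k - 41)/(30*(k**3 + 12*k**2 + 41*k + 30)) with R(k) = B(k−1)f(k)/C(k) = k*(k + 2)*(k + 7)*(k**2 + 12*k + 41)/(90*(k + 3)).
s_(k+1) − s_k = 3*(-k - 3)/(k**5 + 21*k**4 + 163*k**3 + 567*k**2 + 844*k + 420) = t_k.
Σ_(k=2)^(5) t_k = s_(6) − s_(2) = -149/4620 − (-23/840) = -3/616.

Σ = -3/616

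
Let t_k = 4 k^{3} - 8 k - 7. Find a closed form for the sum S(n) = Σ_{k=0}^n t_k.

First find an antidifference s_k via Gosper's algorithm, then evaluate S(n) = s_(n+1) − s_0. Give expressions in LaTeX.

S(n) = n^{4} + 2 n^{3} - 3 n^{2} - 11 n - 7

t_(k+1)/t_k = (8*k - 4*(k + 1)**3 + 15)/(-4*k**3 + 8*k + 7).
So A=1 and B=1, with C=k**3 - 2*k - 7/4.
Set up (1)·f(k+1) − (1)·f(k) − (k**3 - 2*k - 7/4) = 0.
d = 4 from the (0,0,3) case.
Solving with deg f ≤ 4: f(k) = k*(k**3 - 2*k**2 - 3*k - 3)/4.
Then R = B(k−1)f/C = k*(k**3 - 2*k**2 - 3*k - 3)/(4*k**3 - 8*k - 7), so s_k = R(k)·t_k = k*(k**3 - 2*k**2 - 3*k - 3).
Check: Δs_k = 4*k**3 - 8*k - 7. ✓
Σ_(k=0)^n t_k = s_(n+1) − s_(0) = (n**4 + 2*n**3 - 3*n**2 - 11*n - 7) − (0), i.e. n**4 + 2*n**3 - 3*n**2 - 11*n - 7.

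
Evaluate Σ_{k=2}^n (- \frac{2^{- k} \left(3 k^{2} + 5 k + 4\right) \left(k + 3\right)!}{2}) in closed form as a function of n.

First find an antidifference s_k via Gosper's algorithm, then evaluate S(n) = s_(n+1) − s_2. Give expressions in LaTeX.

S(n) = 60 - \frac{3 \cdot 2^{- n} n \left(n + 4\right)!}{2} + \frac{2^{- n} \left(n + 4\right)!}{2}

r(k) = (k + 4)*(5*k + 3*(k + 1)**2 + 9)/(2*(3*k**2 + 5*k + 4)) after simplifying.
Take A(k)=k/2 + 2, B(k)=1, C(k)=k**2 + 5*k/3 + 4/3.
Key eq: (k/2 + 2)·f(k+1) = (1)·f(k) + (k**2 + 5*k/3 + 4/3).
d = 1 from the (1,0,2) case.
Solve for f: f(k) = 2*(3*k - 4)/3 (degree 1 ≤ 1).
Certificate R = B(k−1)f/C = 2*(3*k - 4)/(3*k**2 + 5*k + 4) gives s_k = -(3*k - 4)*factorial(k + 3)/2**k.
s_(k+1) − s_k = -(3*k**2 + 5*k + 4)*factorial(k + 3)/(2*2**k) = t_k.
Telescope: S(n) = s_(n+1) − s_(2) = -2**(-n - 1)*(3*n - 1)*factorial(n + 4) − (-60) = 60 - 3*n*factorial(n + 4)/(2*2**n) + factorial(n + 4)/(2*2**n).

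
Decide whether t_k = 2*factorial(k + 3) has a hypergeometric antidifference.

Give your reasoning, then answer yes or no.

Compute t_(k+1)/t_k: get k + 4.
A = k + 4, B = 1, C = 1.
Key eq: (k + 4)·f(k+1) = (1)·f(k) + (1).
d = -1 from the (1,0,0) case.
Negative degree bound (-1): no f exists, t_k not Gosper-summable.

No — key equation has no polynomial f.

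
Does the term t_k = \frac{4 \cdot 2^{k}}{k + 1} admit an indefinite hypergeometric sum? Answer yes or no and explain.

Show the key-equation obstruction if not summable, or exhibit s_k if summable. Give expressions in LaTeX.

No. Not Gosper-summable.

Compute t_(k+1)/t_k: get 2*(k + 1)/(k + 2).
Normal form (A,B,C) = (2*k + 2, k + 2, 1).
Need (2*k + 2)·f(k+1) − (k + 1)·f(k) = 1.
From deg A=1, deg B=1, deg C=0: d=-1.
Bound -1 < 0, so the key equation has no polynomial solution.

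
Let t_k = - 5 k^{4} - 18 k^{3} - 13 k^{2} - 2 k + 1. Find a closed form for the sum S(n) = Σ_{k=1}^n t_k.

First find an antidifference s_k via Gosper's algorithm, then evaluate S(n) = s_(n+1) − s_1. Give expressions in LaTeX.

r(k) = (5*k**4 + 38*k**3 + 97*k**2 + 102*k + 37)/(5*k**4 + 18*k**3 + 13*k**2 + 2*k - 1) after simplifying.
Take A(k)=1, B(k)=1, C(k)=k**4 + 18*k**3/5 + 13*k**2/5 + 2*k/5 - 1/5.
Need (1)·f(k+1) − (1)·f(k) = k**4 + 18*k**3/5 + 13*k**2/5 + 2*k/5 - 1/5.
From deg A=0, deg B=0, deg C=4: d=5.
Solving with deg f ≤ 5: f(k) = k**2*(k**3 + 2*k**2 - 3*k - 1)/5.
Get s_k = R·t_k = k**2*(-k**3 - 2*k**2 + 3*k + 1) with R(k) = B(k−1)f(k)/C(k) = k**2*(k**3 + 2*k**2 - 3*k - 1)/(5*k**4 + 18*k**3 + 13*k**2 + 2*k - 1).
Verify: -5*k**4 - 18*k**3 - 13*k**2 - 2*k + 1 matches t_k.
Σ_(k=1)^n t_k = s_(n+1) − s_(1) = (-n**5 - 7*n**4 - 15*n**3 - 12*n**2 - 2*n + 1) − (1), i.e. n*(-n**4 - 7*n**3 - 15*n**2 - 12*n - 2).

S(n) = n \left(- n^{4} - 7 n^{3} - 15 n^{2} - 12 n - 2\right)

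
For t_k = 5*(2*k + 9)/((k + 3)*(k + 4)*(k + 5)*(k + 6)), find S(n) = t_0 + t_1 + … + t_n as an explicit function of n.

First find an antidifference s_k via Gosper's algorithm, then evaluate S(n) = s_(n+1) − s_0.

S(n) = (n**2 + 10*n + 9)/(3*(n**2 + 10*n + 24))

The ratio is (k + 3)*(2*k + 11)/((k + 7)*(2*k + 9)).
A = k + 3, B = k + 7, C = k + 9/2.
f must satisfy (k + 3)·f(k+1) − (k + 6)·f(k) = k + 9/2.
Bound: deg f ≤ 3.
Coefficient equations give f(k) = k*(k + 4)*(k + 8)/30.
Certificate R = B(k−1)f/C = k*(k + 4)*(k + 6)*(k + 8)/(15*(2*k + 9)) gives s_k = k*(k + 8)/(3*(k**2 + 8*k + 15)).
Δs = 5*(2*k + 9)/(k**4 + 18*k**3 + 119*k**2 + 342*k + 360), as required.
Σ_(k=0)^n t_k = s_(n+1) − s_(0) = ((n**2 + 10*n + 9)/(3*(n**2 + 10*n + 24))) − (0), i.e. (n**2 + 10*n + 9)/(3*(n**2 + 10*n + 24)).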